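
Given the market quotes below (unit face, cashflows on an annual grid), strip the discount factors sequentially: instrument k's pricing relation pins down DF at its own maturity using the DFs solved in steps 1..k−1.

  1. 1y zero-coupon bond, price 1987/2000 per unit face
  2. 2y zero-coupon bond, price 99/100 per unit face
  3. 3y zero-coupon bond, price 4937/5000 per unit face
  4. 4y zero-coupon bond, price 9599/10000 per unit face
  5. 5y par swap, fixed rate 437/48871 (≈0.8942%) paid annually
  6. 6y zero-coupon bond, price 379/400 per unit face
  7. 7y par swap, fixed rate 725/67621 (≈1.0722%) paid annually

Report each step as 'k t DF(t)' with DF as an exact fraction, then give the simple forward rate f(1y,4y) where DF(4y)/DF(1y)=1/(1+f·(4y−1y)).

1 1 1987/2000
2 2 99/100
3 3 4937/5000
4 4 9599/10000
5 5 9563/10000
6 6 379/400
7 7 371/400
f(1y,4y) = ((1987/2000)/(9599/10000) − 1)/(3) = 112/9599 ≈ 1.1668%

step 1 [1y] zero: DF = P = 1987/2000 ≈ 0.993500
step 2 [2y] zero: DF = P = 99/100 ≈ 0.990000
step 3 [3y] zero: DF = P = 4937/5000 ≈ 0.987400
step 4 [4y] zero: DF = P = 9599/10000 ≈ 0.959900
step 5 [5y] swap r/1=437/48871: DF=(1 − 437/48871·(0.993500+0.990000+0.987400+0.959900))/(1+437/48871) = 9563/10000 ≈ 0.956300
step 6 [6y] zero: DF = P = 379/400 ≈ 0.947500
step 7 [7y] swap r/1=725/67621: DF=(1 − 725/67621·(0.993500+0.990000+0.987400+0.959900+0.956300+0.947500))/(1+725/67621) = 371/400 ≈ 0.927500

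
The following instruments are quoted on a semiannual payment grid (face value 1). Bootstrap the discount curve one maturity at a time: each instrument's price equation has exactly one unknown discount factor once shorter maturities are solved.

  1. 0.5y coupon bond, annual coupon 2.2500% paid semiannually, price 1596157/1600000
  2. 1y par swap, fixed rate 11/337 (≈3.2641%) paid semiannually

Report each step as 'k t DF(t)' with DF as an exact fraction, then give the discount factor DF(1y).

step 1 [0.5y] bond c/2=9/800: DF=(1596157/1600000 − 9/800·(0))/(1+9/800) = 1973/2000 ≈ 0.986500
step 2 [1y] swap r/2=11/674: DF=(1 − 11/674·(0.986500))/(1+11/674) = 9681/10000 ≈ 0.968100

1 1/2 1973/2000
2 1 9681/10000
DF(1y) = 9681/10000 ≈ 0.968100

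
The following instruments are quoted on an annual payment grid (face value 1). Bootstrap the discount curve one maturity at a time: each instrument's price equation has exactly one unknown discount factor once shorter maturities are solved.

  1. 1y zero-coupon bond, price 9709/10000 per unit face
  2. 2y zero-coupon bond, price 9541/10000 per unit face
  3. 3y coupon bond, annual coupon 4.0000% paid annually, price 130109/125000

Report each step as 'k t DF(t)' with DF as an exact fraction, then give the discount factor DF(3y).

1 1 9709/10000
2 2 9541/10000
3 3 2317/2500
DF(3y) = 2317/2500 ≈ 0.926800

step 1 [1y] zero: DF = P = 9709/10000 ≈ 0.970900
step 2 [2y] zero: DF = P = 9541/10000 ≈ 0.954100
step 3 [3y] bond c/1=1/25: DF=(130109/125000 − 1/25·(0.970900+0.954100))/(1+1/25) = 2317/2500 ≈ 0.926800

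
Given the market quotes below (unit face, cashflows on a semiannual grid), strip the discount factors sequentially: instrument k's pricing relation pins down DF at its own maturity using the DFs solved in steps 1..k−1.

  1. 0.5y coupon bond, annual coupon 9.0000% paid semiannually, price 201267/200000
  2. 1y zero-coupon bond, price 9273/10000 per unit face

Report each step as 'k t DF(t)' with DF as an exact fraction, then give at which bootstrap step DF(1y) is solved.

1 1/2 963/1000
2 1 9273/10000
DF(1y) is solved at step 2

step 1 [0.5y] bond c/2=9/200: DF=(201267/200000 − 9/200·(0))/(1+9/200) = 963/1000 ≈ 0.963000
step 2 [1y] zero: DF = P = 9273/10000 ≈ 0.927300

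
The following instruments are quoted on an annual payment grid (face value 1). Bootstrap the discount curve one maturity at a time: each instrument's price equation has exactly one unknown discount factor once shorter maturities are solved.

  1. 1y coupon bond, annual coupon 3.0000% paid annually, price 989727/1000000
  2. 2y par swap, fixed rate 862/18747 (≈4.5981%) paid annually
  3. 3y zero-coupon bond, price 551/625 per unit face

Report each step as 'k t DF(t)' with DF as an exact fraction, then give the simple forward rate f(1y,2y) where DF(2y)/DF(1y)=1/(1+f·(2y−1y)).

step 1 [1y] bond c/1=3/100: DF=(989727/1000000 − 3/100·(0))/(1+3/100) = 9609/10000 ≈ 0.960900
step 2 [2y] swap r/1=862/18747: DF=(1 − 862/18747·(0.960900))/(1+862/18747) = 4569/5000 ≈ 0.913800
step 3 [3y] zero: DF = P = 551/625 ≈ 0.881600

1 1 9609/10000
2 2 4569/5000
3 3 551/625
f(1y,2y) = ((9609/10000)/(4569/5000) − 1)/(1) = 157/3046 ≈ 5.1543%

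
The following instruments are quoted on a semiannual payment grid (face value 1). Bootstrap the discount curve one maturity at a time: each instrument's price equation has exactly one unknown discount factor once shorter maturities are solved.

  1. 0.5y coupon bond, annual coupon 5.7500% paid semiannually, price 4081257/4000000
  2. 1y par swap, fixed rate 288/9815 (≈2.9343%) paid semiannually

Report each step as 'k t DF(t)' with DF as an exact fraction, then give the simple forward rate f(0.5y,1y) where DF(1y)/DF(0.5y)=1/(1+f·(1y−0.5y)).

1 1/2 4959/5000
2 1 607/625
f(0.5y,1y) = ((4959/5000)/(607/625) − 1)/(1/2) = 103/2428 ≈ 4.2422%

step 1 [0.5y] bond c/2=23/800: DF=(4081257/4000000 − 23/800·(0))/(1+23/800) = 4959/5000 ≈ 0.991800
step 2 [1y] swap r/2=144/9815: DF=(1 − 144/9815·(0.991800))/(1+144/9815) = 607/625 ≈ 0.971200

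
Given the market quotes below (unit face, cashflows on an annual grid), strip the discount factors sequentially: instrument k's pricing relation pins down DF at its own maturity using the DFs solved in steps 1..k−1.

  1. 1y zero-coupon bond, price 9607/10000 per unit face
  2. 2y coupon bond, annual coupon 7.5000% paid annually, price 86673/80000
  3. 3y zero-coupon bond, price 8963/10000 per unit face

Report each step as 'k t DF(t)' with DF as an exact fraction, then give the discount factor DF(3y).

1 1 9607/10000
2 2 588/625
3 3 8963/10000
DF(3y) = 8963/10000 ≈ 0.896300

step 1 [1y] zero: DF = P = 9607/10000 ≈ 0.960700
step 2 [2y] bond c/1=3/40: DF=(86673/80000 − 3/40·(0.960700))/(1+3/40) = 588/625 ≈ 0.940800
step 3 [3y] zero: DF = P = 8963/10000 ≈ 0.896300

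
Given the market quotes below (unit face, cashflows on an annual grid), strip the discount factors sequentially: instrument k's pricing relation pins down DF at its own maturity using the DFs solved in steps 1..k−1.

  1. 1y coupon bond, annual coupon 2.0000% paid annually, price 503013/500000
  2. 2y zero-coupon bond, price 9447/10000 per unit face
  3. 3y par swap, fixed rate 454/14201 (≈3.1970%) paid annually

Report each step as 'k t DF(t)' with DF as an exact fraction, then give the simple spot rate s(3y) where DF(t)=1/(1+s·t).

1 1 9863/10000
2 2 9447/10000
3 3 2273/2500
s(3y) = (1/(2273/2500) − 1)/(3) = 227/6819 ≈ 3.3289%

step 1 [1y] bond c/1=1/50: DF=(503013/500000 − 1/50·(0))/(1+1/50) = 9863/10000 ≈ 0.986300
step 2 [2y] zero: DF = P = 9447/10000 ≈ 0.944700
step 3 [3y] swap r/1=454/14201: DF=(1 − 454/14201·(0.986300+0.944700))/(1+454/14201) = 2273/2500 ≈ 0.909200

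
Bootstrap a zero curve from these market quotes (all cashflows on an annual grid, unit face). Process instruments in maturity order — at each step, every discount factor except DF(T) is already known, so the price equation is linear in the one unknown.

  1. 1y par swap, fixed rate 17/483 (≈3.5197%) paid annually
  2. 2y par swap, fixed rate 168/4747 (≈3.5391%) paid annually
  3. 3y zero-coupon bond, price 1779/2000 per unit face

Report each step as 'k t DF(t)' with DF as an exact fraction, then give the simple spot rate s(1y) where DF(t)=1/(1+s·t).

step 1 [1y] swap r/1=17/483: DF=(1 − 17/483·(0))/(1+17/483) = 483/500 ≈ 0.966000
step 2 [2y] swap r/1=168/4747: DF=(1 − 168/4747·(0.966000))/(1+168/4747) = 583/625 ≈ 0.932800
step 3 [3y] zero: DF = P = 1779/2000 ≈ 0.889500

1 1 483/500
2 2 583/625
3 3 1779/2000
s(1y) = (1/(483/500) − 1)/(1) = 17/483 ≈ 3.5197%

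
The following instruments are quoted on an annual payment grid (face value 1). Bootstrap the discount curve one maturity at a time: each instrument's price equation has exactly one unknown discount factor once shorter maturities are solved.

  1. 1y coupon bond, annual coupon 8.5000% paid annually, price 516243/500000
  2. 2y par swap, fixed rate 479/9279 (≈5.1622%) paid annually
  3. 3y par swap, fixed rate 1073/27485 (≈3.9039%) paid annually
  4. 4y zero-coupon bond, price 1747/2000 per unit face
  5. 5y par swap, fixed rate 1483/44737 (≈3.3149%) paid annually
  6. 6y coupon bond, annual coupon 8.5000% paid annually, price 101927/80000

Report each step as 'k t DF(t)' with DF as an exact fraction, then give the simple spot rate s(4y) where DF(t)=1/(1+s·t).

1 1 2379/2500
2 2 4521/5000
3 3 8927/10000
4 4 1747/2000
5 5 8517/10000
6 6 4119/5000
s(4y) = (1/(1747/2000) − 1)/(4) = 253/6988 ≈ 3.6205%

step 1 [1y] bond c/1=17/200: DF=(516243/500000 − 17/200·(0))/(1+17/200) = 2379/2500 ≈ 0.951600
step 2 [2y] swap r/1=479/9279: DF=(1 − 479/9279·(0.951600))/(1+479/9279) = 4521/5000 ≈ 0.904200
step 3 [3y] swap r/1=1073/27485: DF=(1 − 1073/27485·(0.951600+0.904200))/(1+1073/27485) = 8927/10000 ≈ 0.892700
step 4 [4y] zero: DF = P = 1747/2000 ≈ 0.873500
step 5 [5y] swap r/1=1483/44737: DF=(1 − 1483/44737·(0.951600+0.904200+0.892700+0.873500))/(1+1483/44737) = 8517/10000 ≈ 0.851700
step 6 [6y] bond c/1=17/200: DF=(101927/80000 − 17/200·(0.951600+0.904200+0.892700+0.873500+0.851700))/(1+17/200) = 4119/5000 ≈ 0.823800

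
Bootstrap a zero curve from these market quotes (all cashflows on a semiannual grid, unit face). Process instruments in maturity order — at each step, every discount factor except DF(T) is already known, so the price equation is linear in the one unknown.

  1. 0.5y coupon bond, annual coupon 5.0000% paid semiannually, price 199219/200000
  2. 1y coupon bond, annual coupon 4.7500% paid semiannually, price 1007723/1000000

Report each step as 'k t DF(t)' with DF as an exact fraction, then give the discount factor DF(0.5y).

1 1/2 4859/5000
2 1 4809/5000
DF(0.5y) = 4859/5000 ≈ 0.971800

step 1 [0.5y] bond c/2=1/40: DF=(199219/200000 − 1/40·(0))/(1+1/40) = 4859/5000 ≈ 0.971800
step 2 [1y] bond c/2=19/800: DF=(1007723/1000000 − 19/800·(0.971800))/(1+19/800) = 4809/5000 ≈ 0.961800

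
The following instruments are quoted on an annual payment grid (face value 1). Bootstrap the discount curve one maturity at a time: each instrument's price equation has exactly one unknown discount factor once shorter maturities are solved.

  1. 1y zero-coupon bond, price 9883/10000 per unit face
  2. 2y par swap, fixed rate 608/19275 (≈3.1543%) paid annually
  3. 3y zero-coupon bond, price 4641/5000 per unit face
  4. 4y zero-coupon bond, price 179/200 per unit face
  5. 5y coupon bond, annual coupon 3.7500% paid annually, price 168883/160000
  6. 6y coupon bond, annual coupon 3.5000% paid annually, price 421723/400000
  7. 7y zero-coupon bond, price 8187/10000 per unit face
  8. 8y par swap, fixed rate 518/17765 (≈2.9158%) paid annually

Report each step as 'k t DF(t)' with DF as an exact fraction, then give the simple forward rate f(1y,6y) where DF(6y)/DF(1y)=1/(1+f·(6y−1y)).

1 1 9883/10000
2 2 587/625
3 3 4641/5000
4 4 179/200
5 5 4409/5000
6 6 431/500
7 7 8187/10000
8 8 991/1250
f(1y,6y) = ((9883/10000)/(431/500) − 1)/(5) = 1263/43100 ≈ 2.9304%

step 1 [1y] zero: DF = P = 9883/10000 ≈ 0.988300
step 2 [2y] swap r/1=608/19275: DF=(1 − 608/19275·(0.988300))/(1+608/19275) = 587/625 ≈ 0.939200
step 3 [3y] zero: DF = P = 4641/5000 ≈ 0.928200
step 4 [4y] zero: DF = P = 179/200 ≈ 0.895000
step 5 [5y] bond c/1=3/80: DF=(168883/160000 − 3/80·(0.988300+0.939200+0.928200+0.895000))/(1+3/80) = 4409/5000 ≈ 0.881800
step 6 [6y] bond c/1=7/200: DF=(421723/400000 − 7/200·(0.988300+0.939200+0.928200+0.895000+0.881800))/(1+7/200) = 431/500 ≈ 0.862000
step 7 [7y] zero: DF = P = 8187/10000 ≈ 0.818700
step 8 [8y] swap r/1=518/17765: DF=(1 − 518/17765·(0.988300+0.939200+0.928200+0.895000+0.881800+0.862000+0.818700))/(1+518/17765) = 991/1250 ≈ 0.792800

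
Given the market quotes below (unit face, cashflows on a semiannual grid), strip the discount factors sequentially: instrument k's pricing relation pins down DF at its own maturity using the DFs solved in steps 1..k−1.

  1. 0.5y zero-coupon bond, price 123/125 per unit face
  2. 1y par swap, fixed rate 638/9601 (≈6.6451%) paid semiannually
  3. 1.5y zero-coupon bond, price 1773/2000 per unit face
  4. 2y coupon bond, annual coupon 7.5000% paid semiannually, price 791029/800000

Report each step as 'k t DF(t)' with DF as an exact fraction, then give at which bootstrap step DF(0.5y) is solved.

step 1 [0.5y] zero: DF = P = 123/125 ≈ 0.984000
step 2 [1y] swap r/2=319/9601: DF=(1 − 319/9601·(0.984000))/(1+319/9601) = 4681/5000 ≈ 0.936200
step 3 [1.5y] zero: DF = P = 1773/2000 ≈ 0.886500
step 4 [2y] bond c/2=3/80: DF=(791029/800000 − 3/80·(0.984000+0.936200+0.886500))/(1+3/80) = 2129/2500 ≈ 0.851600

1 1/2 123/125
2 1 4681/5000
3 3/2 1773/2000
4 2 2129/2500
DF(0.5y) is solved at step 1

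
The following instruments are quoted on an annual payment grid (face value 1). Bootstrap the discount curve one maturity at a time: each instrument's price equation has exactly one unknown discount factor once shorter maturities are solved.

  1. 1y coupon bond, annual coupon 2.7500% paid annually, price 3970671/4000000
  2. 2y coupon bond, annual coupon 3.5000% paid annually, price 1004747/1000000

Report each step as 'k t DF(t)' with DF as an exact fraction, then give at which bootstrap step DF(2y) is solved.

1 1 9661/10000
2 2 9381/10000
DF(2y) is solved at step 2

step 1 [1y] bond c/1=11/400: DF=(3970671/4000000 − 11/400·(0))/(1+11/400) = 9661/10000 ≈ 0.966100
step 2 [2y] bond c/1=7/200: DF=(1004747/1000000 − 7/200·(0.966100))/(1+7/200) = 9381/10000 ≈ 0.938100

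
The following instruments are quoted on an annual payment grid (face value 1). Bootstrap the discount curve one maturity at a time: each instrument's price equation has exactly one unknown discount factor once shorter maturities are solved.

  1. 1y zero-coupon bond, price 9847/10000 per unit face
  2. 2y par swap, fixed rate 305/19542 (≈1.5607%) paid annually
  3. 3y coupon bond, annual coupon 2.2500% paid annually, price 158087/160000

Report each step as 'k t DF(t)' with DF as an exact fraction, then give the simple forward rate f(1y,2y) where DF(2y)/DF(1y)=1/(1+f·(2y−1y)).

step 1 [1y] zero: DF = P = 9847/10000 ≈ 0.984700
step 2 [2y] swap r/1=305/19542: DF=(1 − 305/19542·(0.984700))/(1+305/19542) = 1939/2000 ≈ 0.969500
step 3 [3y] bond c/1=9/400: DF=(158087/160000 − 9/400·(0.984700+0.969500))/(1+9/400) = 9233/10000 ≈ 0.923300

1 1 9847/10000
2 2 1939/2000
3 3 9233/10000
f(1y,2y) = ((9847/10000)/(1939/2000) − 1)/(1) = 152/9695 ≈ 1.5678%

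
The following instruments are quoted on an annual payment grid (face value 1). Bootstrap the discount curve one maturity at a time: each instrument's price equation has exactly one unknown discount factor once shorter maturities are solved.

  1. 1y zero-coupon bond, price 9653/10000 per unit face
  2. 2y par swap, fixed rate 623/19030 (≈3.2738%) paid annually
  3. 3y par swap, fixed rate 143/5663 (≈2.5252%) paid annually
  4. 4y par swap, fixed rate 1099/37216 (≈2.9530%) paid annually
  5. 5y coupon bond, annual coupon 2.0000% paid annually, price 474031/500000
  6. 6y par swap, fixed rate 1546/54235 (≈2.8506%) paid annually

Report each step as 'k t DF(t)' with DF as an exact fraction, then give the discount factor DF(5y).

1 1 9653/10000
2 2 9377/10000
3 3 1857/2000
4 4 8901/10000
5 5 1713/2000
6 6 4227/5000
DF(5y) = 1713/2000 ≈ 0.856500

step 1 [1y] zero: DF = P = 9653/10000 ≈ 0.965300
step 2 [2y] swap r/1=623/19030: DF=(1 − 623/19030·(0.965300))/(1+623/19030) = 9377/10000 ≈ 0.937700
step 3 [3y] swap r/1=143/5663: DF=(1 − 143/5663·(0.965300+0.937700))/(1+143/5663) = 1857/2000 ≈ 0.928500
step 4 [4y] swap r/1=1099/37216: DF=(1 − 1099/37216·(0.965300+0.937700+0.928500))/(1+1099/37216) = 8901/10000 ≈ 0.890100
step 5 [5y] bond c/1=1/50: DF=(474031/500000 − 1/50·(0.965300+0.937700+0.928500+0.890100))/(1+1/50) = 1713/2000 ≈ 0.856500
step 6 [6y] swap r/1=1546/54235: DF=(1 − 1546/54235·(0.965300+0.937700+0.928500+0.890100+0.856500))/(1+1546/54235) = 4227/5000 ≈ 0.845400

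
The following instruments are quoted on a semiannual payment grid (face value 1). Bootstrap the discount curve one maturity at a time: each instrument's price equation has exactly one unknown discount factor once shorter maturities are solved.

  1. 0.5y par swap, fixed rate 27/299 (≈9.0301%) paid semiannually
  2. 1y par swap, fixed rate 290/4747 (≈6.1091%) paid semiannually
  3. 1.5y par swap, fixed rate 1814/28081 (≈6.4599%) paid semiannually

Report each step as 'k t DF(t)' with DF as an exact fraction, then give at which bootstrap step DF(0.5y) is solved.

1 1/2 598/625
2 1 471/500
3 3/2 9093/10000
DF(0.5y) is solved at step 1

step 1 [0.5y] swap r/2=27/598: DF=(1 − 27/598·(0))/(1+27/598) = 598/625 ≈ 0.956800
step 2 [1y] swap r/2=145/4747: DF=(1 − 145/4747·(0.956800))/(1+145/4747) = 471/500 ≈ 0.942000
step 3 [1.5y] swap r/2=907/28081: DF=(1 − 907/28081·(0.956800+0.942000))/(1+907/28081) = 9093/10000 ≈ 0.909300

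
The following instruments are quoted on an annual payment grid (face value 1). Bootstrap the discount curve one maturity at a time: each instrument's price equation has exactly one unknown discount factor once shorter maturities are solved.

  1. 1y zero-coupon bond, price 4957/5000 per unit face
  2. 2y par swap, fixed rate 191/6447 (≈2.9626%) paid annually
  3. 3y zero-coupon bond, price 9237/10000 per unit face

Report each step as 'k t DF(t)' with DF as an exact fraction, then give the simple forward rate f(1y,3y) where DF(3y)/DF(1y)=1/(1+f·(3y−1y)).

step 1 [1y] zero: DF = P = 4957/5000 ≈ 0.991400
step 2 [2y] swap r/1=191/6447: DF=(1 − 191/6447·(0.991400))/(1+191/6447) = 9427/10000 ≈ 0.942700
step 3 [3y] zero: DF = P = 9237/10000 ≈ 0.923700

1 1 4957/5000
2 2 9427/10000
3 3 9237/10000
f(1y,3y) = ((4957/5000)/(9237/10000) − 1)/(2) = 677/18474 ≈ 3.6646%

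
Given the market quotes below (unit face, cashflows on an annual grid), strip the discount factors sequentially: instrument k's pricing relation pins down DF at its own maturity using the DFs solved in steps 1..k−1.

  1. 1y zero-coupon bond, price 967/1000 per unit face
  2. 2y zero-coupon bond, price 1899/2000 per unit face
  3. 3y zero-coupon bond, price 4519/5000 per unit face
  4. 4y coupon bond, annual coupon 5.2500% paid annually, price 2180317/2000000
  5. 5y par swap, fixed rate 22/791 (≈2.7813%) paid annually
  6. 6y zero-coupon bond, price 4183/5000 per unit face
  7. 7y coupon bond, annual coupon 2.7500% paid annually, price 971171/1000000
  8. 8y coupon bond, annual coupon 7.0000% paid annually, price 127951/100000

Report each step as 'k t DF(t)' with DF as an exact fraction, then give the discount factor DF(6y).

1 1 967/1000
2 2 1899/2000
3 3 4519/5000
4 4 8951/10000
5 5 2181/2500
6 6 4183/5000
7 7 4/5
8 8 3943/5000
DF(6y) = 4183/5000 ≈ 0.836600

step 1 [1y] zero: DF = P = 967/1000 ≈ 0.967000
step 2 [2y] zero: DF = P = 1899/2000 ≈ 0.949500
step 3 [3y] zero: DF = P = 4519/5000 ≈ 0.903800
step 4 [4y] bond c/1=21/400: DF=(2180317/2000000 − 21/400·(0.967000+0.949500+0.903800))/(1+21/400) = 8951/10000 ≈ 0.895100
step 5 [5y] swap r/1=22/791: DF=(1 − 22/791·(0.967000+0.949500+0.903800+0.895100))/(1+22/791) = 2181/2500 ≈ 0.872400
step 6 [6y] zero: DF = P = 4183/5000 ≈ 0.836600
step 7 [7y] bond c/1=11/400: DF=(971171/1000000 − 11/400·(0.967000+0.949500+0.903800+0.895100+0.872400+0.836600))/(1+11/400) = 4/5 ≈ 0.800000
step 8 [8y] bond c/1=7/100: DF=(127951/100000 − 7/100·(0.967000+0.949500+0.903800+0.895100+0.872400+0.836600+0.800000))/(1+7/100) = 3943/5000 ≈ 0.788600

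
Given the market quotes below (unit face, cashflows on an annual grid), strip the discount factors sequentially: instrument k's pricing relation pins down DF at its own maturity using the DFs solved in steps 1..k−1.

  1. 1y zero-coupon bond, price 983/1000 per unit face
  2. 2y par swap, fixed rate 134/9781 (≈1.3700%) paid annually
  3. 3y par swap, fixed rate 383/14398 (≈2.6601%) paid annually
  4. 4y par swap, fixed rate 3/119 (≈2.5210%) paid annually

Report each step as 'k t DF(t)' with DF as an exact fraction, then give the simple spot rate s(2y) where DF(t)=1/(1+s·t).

step 1 [1y] zero: DF = P = 983/1000 ≈ 0.983000
step 2 [2y] swap r/1=134/9781: DF=(1 − 134/9781·(0.983000))/(1+134/9781) = 2433/2500 ≈ 0.973200
step 3 [3y] swap r/1=383/14398: DF=(1 − 383/14398·(0.983000+0.973200))/(1+383/14398) = 4617/5000 ≈ 0.923400
step 4 [4y] swap r/1=3/119: DF=(1 − 3/119·(0.983000+0.973200+0.923400))/(1+3/119) = 4523/5000 ≈ 0.904600

1 1 983/1000
2 2 2433/2500
3 3 4617/5000
4 4 4523/5000
s(2y) = (1/(2433/2500) − 1)/(2) = 67/4866 ≈ 1.3769%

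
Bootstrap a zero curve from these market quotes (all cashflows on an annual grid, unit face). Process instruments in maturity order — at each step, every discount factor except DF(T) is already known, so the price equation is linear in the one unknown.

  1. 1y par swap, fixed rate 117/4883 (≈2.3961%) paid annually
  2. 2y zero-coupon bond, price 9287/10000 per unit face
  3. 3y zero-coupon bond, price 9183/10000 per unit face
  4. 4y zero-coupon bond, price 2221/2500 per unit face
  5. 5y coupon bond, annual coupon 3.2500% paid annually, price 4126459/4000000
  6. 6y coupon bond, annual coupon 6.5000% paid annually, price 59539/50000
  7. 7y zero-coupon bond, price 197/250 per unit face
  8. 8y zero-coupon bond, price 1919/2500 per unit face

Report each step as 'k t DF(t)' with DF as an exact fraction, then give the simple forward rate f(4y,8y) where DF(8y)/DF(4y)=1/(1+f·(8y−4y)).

1 1 4883/5000
2 2 9287/10000
3 3 9183/10000
4 4 2221/2500
5 5 8823/10000
6 6 8377/10000
7 7 197/250
8 8 1919/2500
f(4y,8y) = ((2221/2500)/(1919/2500) − 1)/(4) = 151/3838 ≈ 3.9343%

step 1 [1y] swap r/1=117/4883: DF=(1 − 117/4883·(0))/(1+117/4883) = 4883/5000 ≈ 0.976600
step 2 [2y] zero: DF = P = 9287/10000 ≈ 0.928700
step 3 [3y] zero: DF = P = 9183/10000 ≈ 0.918300
step 4 [4y] zero: DF = P = 2221/2500 ≈ 0.888400
step 5 [5y] bond c/1=13/400: DF=(4126459/4000000 − 13/400·(0.976600+0.928700+0.918300+0.888400))/(1+13/400) = 8823/10000 ≈ 0.882300
step 6 [6y] bond c/1=13/200: DF=(59539/50000 − 13/200·(0.976600+0.928700+0.918300+0.888400+0.882300))/(1+13/200) = 8377/10000 ≈ 0.837700
step 7 [7y] zero: DF = P = 197/250 ≈ 0.788000
step 8 [8y] zero: DF = P = 1919/2500 ≈ 0.767600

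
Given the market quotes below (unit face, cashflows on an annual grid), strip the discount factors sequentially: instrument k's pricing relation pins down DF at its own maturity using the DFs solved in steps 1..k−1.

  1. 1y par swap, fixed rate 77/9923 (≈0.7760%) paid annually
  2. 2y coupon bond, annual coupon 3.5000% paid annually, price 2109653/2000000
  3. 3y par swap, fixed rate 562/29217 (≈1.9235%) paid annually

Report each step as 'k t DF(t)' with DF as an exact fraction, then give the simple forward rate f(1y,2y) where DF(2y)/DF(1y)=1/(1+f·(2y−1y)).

1 1 9923/10000
2 2 616/625
3 3 4719/5000
f(1y,2y) = ((9923/10000)/(616/625) − 1)/(1) = 67/9856 ≈ 0.6798%

step 1 [1y] swap r/1=77/9923: DF=(1 − 77/9923·(0))/(1+77/9923) = 9923/10000 ≈ 0.992300
step 2 [2y] bond c/1=7/200: DF=(2109653/2000000 − 7/200·(0.992300))/(1+7/200) = 616/625 ≈ 0.985600
step 3 [3y] swap r/1=562/29217: DF=(1 − 562/29217·(0.992300+0.985600))/(1+562/29217) = 4719/5000 ≈ 0.943800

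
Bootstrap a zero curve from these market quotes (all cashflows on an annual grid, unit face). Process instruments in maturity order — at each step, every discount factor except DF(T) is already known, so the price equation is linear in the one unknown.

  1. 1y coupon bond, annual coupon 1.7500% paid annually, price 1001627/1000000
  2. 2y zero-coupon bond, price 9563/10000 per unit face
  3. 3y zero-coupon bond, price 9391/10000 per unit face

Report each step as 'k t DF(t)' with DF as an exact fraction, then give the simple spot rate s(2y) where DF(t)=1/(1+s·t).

step 1 [1y] bond c/1=7/400: DF=(1001627/1000000 − 7/400·(0))/(1+7/400) = 2461/2500 ≈ 0.984400
step 2 [2y] zero: DF = P = 9563/10000 ≈ 0.956300
step 3 [3y] zero: DF = P = 9391/10000 ≈ 0.939100

1 1 2461/2500
2 2 9563/10000
3 3 9391/10000
s(2y) = (1/(9563/10000) − 1)/(2) = 437/19126 ≈ 2.2848%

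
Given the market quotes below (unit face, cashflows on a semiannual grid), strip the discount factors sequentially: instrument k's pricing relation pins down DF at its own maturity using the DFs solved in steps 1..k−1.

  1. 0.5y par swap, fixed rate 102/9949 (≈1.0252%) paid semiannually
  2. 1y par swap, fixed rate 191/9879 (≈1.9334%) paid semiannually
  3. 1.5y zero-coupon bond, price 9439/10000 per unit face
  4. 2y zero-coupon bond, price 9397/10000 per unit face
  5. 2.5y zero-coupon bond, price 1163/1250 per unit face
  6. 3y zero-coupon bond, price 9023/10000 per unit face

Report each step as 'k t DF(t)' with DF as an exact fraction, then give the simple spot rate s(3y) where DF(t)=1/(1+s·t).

step 1 [0.5y] swap r/2=51/9949: DF=(1 − 51/9949·(0))/(1+51/9949) = 9949/10000 ≈ 0.994900
step 2 [1y] swap r/2=191/19758: DF=(1 − 191/19758·(0.994900))/(1+191/19758) = 9809/10000 ≈ 0.980900
step 3 [1.5y] zero: DF = P = 9439/10000 ≈ 0.943900
step 4 [2y] zero: DF = P = 9397/10000 ≈ 0.939700
step 5 [2.5y] zero: DF = P = 1163/1250 ≈ 0.930400
step 6 [3y] zero: DF = P = 9023/10000 ≈ 0.902300

1 1/2 9949/10000
2 1 9809/10000
3 3/2 9439/10000
4 2 9397/10000
5 5/2 1163/1250
6 3 9023/10000
s(3y) = (1/(9023/10000) − 1)/(3) = 977/27069 ≈ 3.6093%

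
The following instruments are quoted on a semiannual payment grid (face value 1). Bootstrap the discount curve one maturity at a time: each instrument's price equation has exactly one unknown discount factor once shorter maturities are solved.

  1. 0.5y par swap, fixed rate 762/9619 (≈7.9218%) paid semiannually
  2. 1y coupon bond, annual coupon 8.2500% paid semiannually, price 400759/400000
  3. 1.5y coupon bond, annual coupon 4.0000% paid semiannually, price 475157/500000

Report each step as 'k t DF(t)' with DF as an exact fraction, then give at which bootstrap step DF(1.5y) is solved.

1 1/2 9619/10000
2 1 9241/10000
3 3/2 8947/10000
DF(1.5y) is solved at step 3

step 1 [0.5y] swap r/2=381/9619: DF=(1 − 381/9619·(0))/(1+381/9619) = 9619/10000 ≈ 0.961900
step 2 [1y] bond c/2=33/800: DF=(400759/400000 − 33/800·(0.961900))/(1+33/800) = 9241/10000 ≈ 0.924100
step 3 [1.5y] bond c/2=1/50: DF=(475157/500000 − 1/50·(0.961900+0.924100))/(1+1/50) = 8947/10000 ≈ 0.894700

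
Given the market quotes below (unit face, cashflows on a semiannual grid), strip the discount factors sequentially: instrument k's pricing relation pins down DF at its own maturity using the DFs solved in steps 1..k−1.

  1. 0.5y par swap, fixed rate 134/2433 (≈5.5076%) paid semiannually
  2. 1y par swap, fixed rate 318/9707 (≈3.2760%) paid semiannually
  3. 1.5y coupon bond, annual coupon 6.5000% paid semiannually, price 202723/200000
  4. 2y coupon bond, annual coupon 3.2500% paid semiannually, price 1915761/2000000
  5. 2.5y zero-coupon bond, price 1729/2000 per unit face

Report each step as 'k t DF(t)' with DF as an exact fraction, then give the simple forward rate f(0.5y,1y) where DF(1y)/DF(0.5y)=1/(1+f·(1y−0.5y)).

1 1/2 2433/2500
2 1 4841/5000
3 3/2 4603/5000
4 2 1121/1250
5 5/2 1729/2000
f(0.5y,1y) = ((2433/2500)/(4841/5000) − 1)/(1/2) = 50/4841 ≈ 1.0328%

step 1 [0.5y] swap r/2=67/2433: DF=(1 − 67/2433·(0))/(1+67/2433) = 2433/2500 ≈ 0.973200
step 2 [1y] swap r/2=159/9707: DF=(1 − 159/9707·(0.973200))/(1+159/9707) = 4841/5000 ≈ 0.968200
step 3 [1.5y] bond c/2=13/400: DF=(202723/200000 − 13/400·(0.973200+0.968200))/(1+13/400) = 4603/5000 ≈ 0.920600
step 4 [2y] bond c/2=13/800: DF=(1915761/2000000 − 13/800·(0.973200+0.968200+0.920600))/(1+13/800) = 1121/1250 ≈ 0.896800
step 5 [2.5y] zero: DF = P = 1729/2000 ≈ 0.864500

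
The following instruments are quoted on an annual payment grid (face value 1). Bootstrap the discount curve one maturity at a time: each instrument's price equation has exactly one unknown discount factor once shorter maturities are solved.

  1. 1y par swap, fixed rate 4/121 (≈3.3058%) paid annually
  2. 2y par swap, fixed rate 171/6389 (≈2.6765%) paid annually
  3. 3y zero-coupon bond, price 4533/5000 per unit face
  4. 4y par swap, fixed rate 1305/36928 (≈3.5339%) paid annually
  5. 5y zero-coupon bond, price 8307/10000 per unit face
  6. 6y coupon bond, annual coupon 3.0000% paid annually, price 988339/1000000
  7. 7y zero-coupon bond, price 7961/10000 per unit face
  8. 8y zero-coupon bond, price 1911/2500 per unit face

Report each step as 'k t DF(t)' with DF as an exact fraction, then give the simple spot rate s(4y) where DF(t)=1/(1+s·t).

1 1 121/125
2 2 9487/10000
3 3 4533/5000
4 4 1739/2000
5 5 8307/10000
6 6 4139/5000
7 7 7961/10000
8 8 1911/2500
s(4y) = (1/(1739/2000) − 1)/(4) = 261/6956 ≈ 3.7522%

step 1 [1y] swap r/1=4/121: DF=(1 − 4/121·(0))/(1+4/121) = 121/125 ≈ 0.968000
step 2 [2y] swap r/1=171/6389: DF=(1 − 171/6389·(0.968000))/(1+171/6389) = 9487/10000 ≈ 0.948700
step 3 [3y] zero: DF = P = 4533/5000 ≈ 0.906600
step 4 [4y] swap r/1=1305/36928: DF=(1 − 1305/36928·(0.968000+0.948700+0.906600))/(1+1305/36928) = 1739/2000 ≈ 0.869500
step 5 [5y] zero: DF = P = 8307/10000 ≈ 0.830700
step 6 [6y] bond c/1=3/100: DF=(988339/1000000 − 3/100·(0.968000+0.948700+0.906600+0.869500+0.830700))/(1+3/100) = 4139/5000 ≈ 0.827800
step 7 [7y] zero: DF = P = 7961/10000 ≈ 0.796100
step 8 [8y] zero: DF = P = 1911/2500 ≈ 0.764400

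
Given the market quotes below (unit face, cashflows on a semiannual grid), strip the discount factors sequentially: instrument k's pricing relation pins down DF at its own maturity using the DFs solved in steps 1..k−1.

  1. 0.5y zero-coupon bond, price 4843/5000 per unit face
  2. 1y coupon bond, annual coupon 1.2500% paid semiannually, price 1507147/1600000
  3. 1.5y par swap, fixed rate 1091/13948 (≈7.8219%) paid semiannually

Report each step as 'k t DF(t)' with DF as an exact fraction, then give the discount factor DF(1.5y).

step 1 [0.5y] zero: DF = P = 4843/5000 ≈ 0.968600
step 2 [1y] bond c/2=1/160: DF=(1507147/1600000 − 1/160·(0.968600))/(1+1/160) = 9301/10000 ≈ 0.930100
step 3 [1.5y] swap r/2=1091/27896: DF=(1 − 1091/27896·(0.968600+0.930100))/(1+1091/27896) = 8909/10000 ≈ 0.890900

1 1/2 4843/5000
2 1 9301/10000
3 3/2 8909/10000
DF(1.5y) = 8909/10000 ≈ 0.890900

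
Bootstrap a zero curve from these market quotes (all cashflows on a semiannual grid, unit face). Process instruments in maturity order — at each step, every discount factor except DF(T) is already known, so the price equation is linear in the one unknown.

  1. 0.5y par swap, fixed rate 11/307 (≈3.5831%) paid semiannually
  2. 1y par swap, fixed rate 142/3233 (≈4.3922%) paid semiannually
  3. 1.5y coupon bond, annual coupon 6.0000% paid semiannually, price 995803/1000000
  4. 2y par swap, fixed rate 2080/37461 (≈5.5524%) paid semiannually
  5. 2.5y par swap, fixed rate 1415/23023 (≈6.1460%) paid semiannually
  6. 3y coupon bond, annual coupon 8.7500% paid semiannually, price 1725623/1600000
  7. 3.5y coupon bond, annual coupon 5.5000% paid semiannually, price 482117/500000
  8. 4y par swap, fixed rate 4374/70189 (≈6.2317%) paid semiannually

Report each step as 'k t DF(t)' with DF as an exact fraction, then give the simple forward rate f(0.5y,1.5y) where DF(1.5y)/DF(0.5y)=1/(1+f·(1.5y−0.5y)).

1 1/2 614/625
2 1 4787/5000
3 3/2 9103/10000
4 2 112/125
5 5/2 1717/2000
6 3 8403/10000
7 7/2 7927/10000
8 4 7813/10000
f(0.5y,1.5y) = ((614/625)/(9103/10000) − 1)/(1) = 721/9103 ≈ 7.9205%

step 1 [0.5y] swap r/2=11/614: DF=(1 − 11/614·(0))/(1+11/614) = 614/625 ≈ 0.982400
step 2 [1y] swap r/2=71/3233: DF=(1 − 71/3233·(0.982400))/(1+71/3233) = 4787/5000 ≈ 0.957400
step 3 [1.5y] bond c/2=3/100: DF=(995803/1000000 − 3/100·(0.982400+0.957400))/(1+3/100) = 9103/10000 ≈ 0.910300
step 4 [2y] swap r/2=1040/37461: DF=(1 − 1040/37461·(0.982400+0.957400+0.910300))/(1+1040/37461) = 112/125 ≈ 0.896000
step 5 [2.5y] swap r/2=1415/46046: DF=(1 − 1415/46046·(0.982400+0.957400+0.910300+0.896000))/(1+1415/46046) = 1717/2000 ≈ 0.858500
step 6 [3y] bond c/2=7/160: DF=(1725623/1600000 − 7/160·(0.982400+0.957400+0.910300+0.896000+0.858500))/(1+7/160) = 8403/10000 ≈ 0.840300
step 7 [3.5y] bond c/2=11/400: DF=(482117/500000 − 11/400·(0.982400+0.957400+0.910300+0.896000+0.858500+0.840300))/(1+11/400) = 7927/10000 ≈ 0.792700
step 8 [4y] swap r/2=2187/70189: DF=(1 − 2187/70189·(0.982400+0.957400+0.910300+0.896000+0.858500+0.840300+0.792700))/(1+2187/70189) = 7813/10000 ≈ 0.781300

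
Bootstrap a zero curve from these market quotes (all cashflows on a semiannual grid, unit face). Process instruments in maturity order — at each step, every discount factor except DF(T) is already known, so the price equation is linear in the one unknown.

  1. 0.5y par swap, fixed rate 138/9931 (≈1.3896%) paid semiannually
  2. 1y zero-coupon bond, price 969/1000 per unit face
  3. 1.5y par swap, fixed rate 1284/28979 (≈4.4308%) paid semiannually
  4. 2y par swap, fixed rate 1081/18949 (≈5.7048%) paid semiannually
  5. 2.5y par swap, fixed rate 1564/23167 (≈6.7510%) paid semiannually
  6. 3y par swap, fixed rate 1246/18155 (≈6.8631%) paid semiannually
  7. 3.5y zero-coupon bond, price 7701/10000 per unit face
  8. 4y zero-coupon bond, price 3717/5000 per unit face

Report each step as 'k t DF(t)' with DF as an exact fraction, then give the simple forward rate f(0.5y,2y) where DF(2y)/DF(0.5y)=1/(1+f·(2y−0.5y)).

step 1 [0.5y] swap r/2=69/9931: DF=(1 − 69/9931·(0))/(1+69/9931) = 9931/10000 ≈ 0.993100
step 2 [1y] zero: DF = P = 969/1000 ≈ 0.969000
step 3 [1.5y] swap r/2=642/28979: DF=(1 − 642/28979·(0.993100+0.969000))/(1+642/28979) = 4679/5000 ≈ 0.935800
step 4 [2y] swap r/2=1081/37898: DF=(1 − 1081/37898·(0.993100+0.969000+0.935800))/(1+1081/37898) = 8919/10000 ≈ 0.891900
step 5 [2.5y] swap r/2=782/23167: DF=(1 − 782/23167·(0.993100+0.969000+0.935800+0.891900))/(1+782/23167) = 2109/2500 ≈ 0.843600
step 6 [3y] swap r/2=623/18155: DF=(1 − 623/18155·(0.993100+0.969000+0.935800+0.891900+0.843600))/(1+623/18155) = 8131/10000 ≈ 0.813100
step 7 [3.5y] zero: DF = P = 7701/10000 ≈ 0.770100
step 8 [4y] zero: DF = P = 3717/5000 ≈ 0.743400

1 1/2 9931/10000
2 1 969/1000
3 3/2 4679/5000
4 2 8919/10000
5 5/2 2109/2500
6 3 8131/10000
7 7/2 7701/10000
8 4 3717/5000
f(0.5y,2y) = ((9931/10000)/(8919/10000) − 1)/(3/2) = 2024/26757 ≈ 7.5644%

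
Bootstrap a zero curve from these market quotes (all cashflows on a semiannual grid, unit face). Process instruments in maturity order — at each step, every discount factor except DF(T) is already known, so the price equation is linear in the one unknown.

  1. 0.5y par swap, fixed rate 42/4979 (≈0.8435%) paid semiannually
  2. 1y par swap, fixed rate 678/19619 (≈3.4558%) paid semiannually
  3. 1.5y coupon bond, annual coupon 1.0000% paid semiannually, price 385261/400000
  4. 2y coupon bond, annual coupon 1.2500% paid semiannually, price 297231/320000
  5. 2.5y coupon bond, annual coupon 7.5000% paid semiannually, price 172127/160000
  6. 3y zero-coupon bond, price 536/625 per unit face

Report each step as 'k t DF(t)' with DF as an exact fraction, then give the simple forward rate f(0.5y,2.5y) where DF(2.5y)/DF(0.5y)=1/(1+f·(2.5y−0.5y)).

1 1/2 4979/5000
2 1 9661/10000
3 3/2 4743/5000
4 2 181/200
5 5/2 899/1000
6 3 536/625
f(0.5y,2.5y) = ((4979/5000)/(899/1000) − 1)/(2) = 242/4495 ≈ 5.3838%

step 1 [0.5y] swap r/2=21/4979: DF=(1 − 21/4979·(0))/(1+21/4979) = 4979/5000 ≈ 0.995800
step 2 [1y] swap r/2=339/19619: DF=(1 − 339/19619·(0.995800))/(1+339/19619) = 9661/10000 ≈ 0.966100
step 3 [1.5y] bond c/2=1/200: DF=(385261/400000 − 1/200·(0.995800+0.966100))/(1+1/200) = 4743/5000 ≈ 0.948600
step 4 [2y] bond c/2=1/160: DF=(297231/320000 − 1/160·(0.995800+0.966100+0.948600))/(1+1/160) = 181/200 ≈ 0.905000
step 5 [2.5y] bond c/2=3/80: DF=(172127/160000 − 3/80·(0.995800+0.966100+0.948600+0.905000))/(1+3/80) = 899/1000 ≈ 0.899000
step 6 [3y] zero: DF = P = 536/625 ≈ 0.857600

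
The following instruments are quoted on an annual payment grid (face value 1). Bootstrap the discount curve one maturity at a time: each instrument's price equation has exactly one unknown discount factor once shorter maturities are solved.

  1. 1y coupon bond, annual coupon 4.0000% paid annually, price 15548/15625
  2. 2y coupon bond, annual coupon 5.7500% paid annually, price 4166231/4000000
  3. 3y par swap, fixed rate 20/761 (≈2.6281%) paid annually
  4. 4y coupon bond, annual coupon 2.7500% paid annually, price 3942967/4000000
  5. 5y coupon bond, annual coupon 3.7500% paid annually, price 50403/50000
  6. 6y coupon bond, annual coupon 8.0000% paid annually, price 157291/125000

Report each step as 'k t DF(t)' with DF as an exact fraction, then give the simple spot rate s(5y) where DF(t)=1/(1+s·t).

step 1 [1y] bond c/1=1/25: DF=(15548/15625 − 1/25·(0))/(1+1/25) = 598/625 ≈ 0.956800
step 2 [2y] bond c/1=23/400: DF=(4166231/4000000 − 23/400·(0.956800))/(1+23/400) = 9329/10000 ≈ 0.932900
step 3 [3y] swap r/1=20/761: DF=(1 − 20/761·(0.956800+0.932900))/(1+20/761) = 463/500 ≈ 0.926000
step 4 [4y] bond c/1=11/400: DF=(3942967/4000000 − 11/400·(0.956800+0.932900+0.926000))/(1+11/400) = 221/250 ≈ 0.884000
step 5 [5y] bond c/1=3/80: DF=(50403/50000 − 3/80·(0.956800+0.932900+0.926000+0.884000))/(1+3/80) = 8379/10000 ≈ 0.837900
step 6 [6y] bond c/1=2/25: DF=(157291/125000 − 2/25·(0.956800+0.932900+0.926000+0.884000+0.837900))/(1+2/25) = 829/1000 ≈ 0.829000

1 1 598/625
2 2 9329/10000
3 3 463/500
4 4 221/250
5 5 8379/10000
6 6 829/1000
s(5y) = (1/(8379/10000) − 1)/(5) = 1621/41895 ≈ 3.8692%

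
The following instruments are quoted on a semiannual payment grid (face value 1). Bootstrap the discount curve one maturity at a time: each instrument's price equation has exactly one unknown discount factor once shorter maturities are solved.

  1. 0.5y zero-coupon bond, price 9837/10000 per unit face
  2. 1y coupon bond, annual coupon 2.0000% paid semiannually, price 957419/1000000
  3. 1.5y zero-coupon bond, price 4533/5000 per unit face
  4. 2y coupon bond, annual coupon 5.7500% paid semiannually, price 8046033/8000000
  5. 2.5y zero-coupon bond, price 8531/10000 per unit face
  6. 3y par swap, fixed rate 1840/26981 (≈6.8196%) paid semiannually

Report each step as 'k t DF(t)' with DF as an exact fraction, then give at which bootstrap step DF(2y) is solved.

step 1 [0.5y] zero: DF = P = 9837/10000 ≈ 0.983700
step 2 [1y] bond c/2=1/100: DF=(957419/1000000 − 1/100·(0.983700))/(1+1/100) = 4691/5000 ≈ 0.938200
step 3 [1.5y] zero: DF = P = 4533/5000 ≈ 0.906600
step 4 [2y] bond c/2=23/800: DF=(8046033/8000000 − 23/800·(0.983700+0.938200+0.906600))/(1+23/800) = 4493/5000 ≈ 0.898600
step 5 [2.5y] zero: DF = P = 8531/10000 ≈ 0.853100
step 6 [3y] swap r/2=920/26981: DF=(1 − 920/26981·(0.983700+0.938200+0.906600+0.898600+0.853100))/(1+920/26981) = 102/125 ≈ 0.816000

1 1/2 9837/10000
2 1 4691/5000
3 3/2 4533/5000
4 2 4493/5000
5 5/2 8531/10000
6 3 102/125
DF(2y) is solved at step 4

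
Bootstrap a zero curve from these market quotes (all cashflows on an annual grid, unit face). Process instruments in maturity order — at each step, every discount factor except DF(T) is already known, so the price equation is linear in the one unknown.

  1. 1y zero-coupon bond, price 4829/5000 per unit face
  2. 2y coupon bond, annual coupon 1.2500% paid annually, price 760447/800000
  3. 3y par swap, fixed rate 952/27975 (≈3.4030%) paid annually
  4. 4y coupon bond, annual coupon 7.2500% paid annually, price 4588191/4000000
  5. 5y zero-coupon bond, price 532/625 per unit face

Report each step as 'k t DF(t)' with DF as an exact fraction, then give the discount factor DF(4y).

1 1 4829/5000
2 2 9269/10000
3 3 1131/1250
4 4 2201/2500
5 5 532/625
DF(4y) = 2201/2500 ≈ 0.880400

step 1 [1y] zero: DF = P = 4829/5000 ≈ 0.965800
step 2 [2y] bond c/1=1/80: DF=(760447/800000 − 1/80·(0.965800))/(1+1/80) = 9269/10000 ≈ 0.926900
step 3 [3y] swap r/1=952/27975: DF=(1 − 952/27975·(0.965800+0.926900))/(1+952/27975) = 1131/1250 ≈ 0.904800
step 4 [4y] bond c/1=29/400: DF=(4588191/4000000 − 29/400·(0.965800+0.926900+0.904800))/(1+29/400) = 2201/2500 ≈ 0.880400
step 5 [5y] zero: DF = P = 532/625 ≈ 0.851200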